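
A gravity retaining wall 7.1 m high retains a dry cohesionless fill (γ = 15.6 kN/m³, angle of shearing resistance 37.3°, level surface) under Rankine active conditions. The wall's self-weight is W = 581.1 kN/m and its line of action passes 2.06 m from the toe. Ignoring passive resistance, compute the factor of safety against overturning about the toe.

5.24

K_a = tan²(45° − 37.3°/2) = 0.2453.
P_a = ½K_aγH² = 0.5×0.2453×15.6×7.1² = 96.47 kN/m, acting at H/3 = 2.367 m above the base.
Overturning moment M_o = P_a × H/3 = 96.47 × 2.367 = 228.3.
Resisting moment M_r = W × 2.06 = 581.1 × 2.06 = 1197.
FS_overturning = M_r/M_o = 1197/228.3 = 5.243.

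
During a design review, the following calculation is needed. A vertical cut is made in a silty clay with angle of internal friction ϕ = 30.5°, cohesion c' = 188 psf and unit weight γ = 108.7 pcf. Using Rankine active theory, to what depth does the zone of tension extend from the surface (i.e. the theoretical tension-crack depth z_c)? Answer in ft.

6.05 ft

K_a = tan²(45° − 30.5°/2) = 0.3267; √K_a = 0.5715.
The active pressure is zero where K_a γ z = 2c√K_a, so z_c = 2c/(γ√K_a) = 2×188/(108.7×0.5715) = 6.052 ft.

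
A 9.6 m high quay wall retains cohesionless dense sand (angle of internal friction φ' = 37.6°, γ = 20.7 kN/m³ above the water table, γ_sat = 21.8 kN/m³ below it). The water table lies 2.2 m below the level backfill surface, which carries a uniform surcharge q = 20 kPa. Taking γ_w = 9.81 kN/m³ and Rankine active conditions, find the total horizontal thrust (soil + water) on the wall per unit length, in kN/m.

488 kN/m

K_a = tan²(45° − φ/2) = 0.2421.
γ' = 21.8 − 9.81 = 11.99 kN/m³. h₂ = H − d_w = 7.4 m.
σ'_h: at surface K_a·q = 4.842; at WT K_a(q+γd_w) = 15.87; at base K_a(q+γd_w+γ'h₂) = 37.35 kPa.
P₁ = ½(4.842+15.87)×2.2 = 22.78; P₂ = ½(15.87+37.35)×7.4 = 196.9; P_w = ½γ_w h₂² = 268.6.
Total = 22.78+196.9+268.6 = 488.3 kN/m.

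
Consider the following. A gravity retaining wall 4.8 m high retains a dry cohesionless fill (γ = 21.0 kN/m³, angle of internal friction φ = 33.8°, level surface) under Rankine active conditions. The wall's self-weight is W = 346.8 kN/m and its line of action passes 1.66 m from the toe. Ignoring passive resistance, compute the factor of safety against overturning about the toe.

K_a = tan²(45° − 33.8°/2) = 0.2851.
P_a = ½K_aγH² = 0.5×0.2851×21.0×4.8² = 68.97 kN/m, acting at H/3 = 1.600 m above the base.
Overturning moment M_o = P_a × H/3 = 68.97 × 1.600 = 110.4.
Resisting moment M_r = W × 1.66 = 346.8 × 1.66 = 575.7.
FS_overturning = M_r/M_o = 575.7/110.4 = 5.217.

5.22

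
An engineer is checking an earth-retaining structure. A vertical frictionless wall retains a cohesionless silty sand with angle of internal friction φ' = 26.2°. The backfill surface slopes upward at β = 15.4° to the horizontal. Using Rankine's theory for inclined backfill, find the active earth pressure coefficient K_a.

0.448

K_a = cos β · (cos β − √(cos²β − cos²φ)) / (cos β + √(cos²β − cos²φ)).
cos β = 0.9641, cos φ = 0.8973, √(cos²β − cos²φ) = 0.3527.
K_a = 0.9641 × (0.9641 − 0.3527)/(0.9641 + 0.3527) = 0.4476.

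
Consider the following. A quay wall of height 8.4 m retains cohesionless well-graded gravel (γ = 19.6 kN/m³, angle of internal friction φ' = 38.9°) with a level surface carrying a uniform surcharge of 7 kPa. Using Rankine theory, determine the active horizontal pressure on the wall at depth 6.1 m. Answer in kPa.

28.9 kPa

K_a = (1 − sin φ)/(1 + sin φ) = 0.2285.
σ_v = γz + q = 19.6 × 6.1 + 7 = 126.6 kPa.
σ_h = K_a σ_v = 0.2285 × 126.6 = 28.92 kPa.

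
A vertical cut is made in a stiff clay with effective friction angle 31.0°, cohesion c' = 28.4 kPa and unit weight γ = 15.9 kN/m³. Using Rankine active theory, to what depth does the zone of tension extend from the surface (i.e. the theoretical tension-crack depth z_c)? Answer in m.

6.31 m

K_a = tan²(45° − 31.0°/2) = 0.3201; √K_a = 0.5658.
The active pressure is zero where K_a γ z = 2c√K_a, so z_c = 2c/(γ√K_a) = 2×28.4/(15.9×0.5658) = 6.314 m.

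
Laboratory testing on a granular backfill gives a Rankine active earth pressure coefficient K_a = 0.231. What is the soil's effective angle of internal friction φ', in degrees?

38.7°

K_a = tan²(45° − φ/2) ⇒ 45° − φ/2 = arctan(√0.231) = 25.67°.
φ = 2(45° − 25.67°) = 38.66°.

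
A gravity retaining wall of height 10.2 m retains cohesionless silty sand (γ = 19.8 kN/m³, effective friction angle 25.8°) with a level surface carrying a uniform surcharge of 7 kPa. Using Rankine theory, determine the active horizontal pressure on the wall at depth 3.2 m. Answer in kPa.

27.7 kPa

K_a = (1 − sin φ)/(1 + sin φ) = 0.3935.
σ_v = γz + q = 19.8 × 3.2 + 7 = 70.36 kPa.
σ_h = K_a σ_v = 0.3935 × 70.36 = 27.69 kPa.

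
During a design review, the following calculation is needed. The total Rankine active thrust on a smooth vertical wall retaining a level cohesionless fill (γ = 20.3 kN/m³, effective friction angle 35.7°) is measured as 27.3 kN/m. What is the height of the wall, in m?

3.20 m

K_a = 0.2630. P_a = ½ K_a γ H² ⇒ H = √(2P_a/(K_a γ)).
H = √(2×27.3/(0.2630×20.3)) = 3.198 m.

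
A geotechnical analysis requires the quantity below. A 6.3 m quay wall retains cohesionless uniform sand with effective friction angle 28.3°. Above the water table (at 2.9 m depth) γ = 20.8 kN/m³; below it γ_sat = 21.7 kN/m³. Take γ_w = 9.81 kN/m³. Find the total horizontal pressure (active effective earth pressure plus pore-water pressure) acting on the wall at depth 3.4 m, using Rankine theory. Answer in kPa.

K_a = (1 − sin φ)/(1 + sin φ) = 0.3568.
γ' = 21.7 − 9.81 = 11.89 kN/m³.
Effective vertical stress at 3.4 m: σ'_v = 20.8×2.9 + 11.89×0.500 = 66.27 kPa.
σ'_h = K_a σ'_v = 0.3568 × 66.27 = 23.64 kPa; u = γ_w × 0.500 = 4.905 kPa.
Total σ_h = 23.64 + 4.905 = 28.55 kPa.

28.5 kPa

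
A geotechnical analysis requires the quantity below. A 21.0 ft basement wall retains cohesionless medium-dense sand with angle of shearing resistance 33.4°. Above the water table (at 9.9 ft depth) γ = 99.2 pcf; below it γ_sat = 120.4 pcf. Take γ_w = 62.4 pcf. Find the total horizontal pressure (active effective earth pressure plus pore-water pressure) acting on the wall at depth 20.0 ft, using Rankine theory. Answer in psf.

K_a = (1 − sin φ)/(1 + sin φ) = 0.2899.
γ' = 120.4 − 62.4 = 58.00 pcf.
Effective vertical stress at 20.0 ft: σ'_v = 99.2×9.9 + 58.00×10.1 = 1568 psf.
σ'_h = K_a σ'_v = 0.2899 × 1568 = 454.6 psf; u = γ_w × 10.1 = 630.2 psf.
Total σ_h = 454.6 + 630.2 = 1085 psf.

1080 psf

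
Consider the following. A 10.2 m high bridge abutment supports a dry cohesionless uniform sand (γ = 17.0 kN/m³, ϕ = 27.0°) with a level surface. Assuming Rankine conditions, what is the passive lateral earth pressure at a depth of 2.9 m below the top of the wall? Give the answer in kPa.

K_p = (1 + sin φ)/(1 − sin φ) = 2.663.
σ_h = K_p γ z = 2.663 × 17.0 × 2.9 = 131.3 kPa.

131 kPa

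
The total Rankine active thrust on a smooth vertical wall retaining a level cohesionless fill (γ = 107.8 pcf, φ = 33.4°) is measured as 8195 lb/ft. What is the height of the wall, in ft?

22.9 ft

K_a = 0.2899. P_a = ½ K_a γ H² ⇒ H = √(2P_a/(K_a γ)).
H = √(2×8195/(0.2899×107.8)) = 22.90 ft.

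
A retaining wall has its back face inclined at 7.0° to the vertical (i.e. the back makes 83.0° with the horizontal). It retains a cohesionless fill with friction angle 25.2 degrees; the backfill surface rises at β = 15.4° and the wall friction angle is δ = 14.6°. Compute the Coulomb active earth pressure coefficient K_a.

K_a = sin²(α+φ) / [sin²α · sin(α−δ) · (1 + √{sin(φ+δ)sin(φ−β) / (sin(α−δ)sin(α+β))})²].
With α = 83.0°, φ = 25.2°, δ = 14.6°, β = 15.4°: K_a = 0.5453.

0.545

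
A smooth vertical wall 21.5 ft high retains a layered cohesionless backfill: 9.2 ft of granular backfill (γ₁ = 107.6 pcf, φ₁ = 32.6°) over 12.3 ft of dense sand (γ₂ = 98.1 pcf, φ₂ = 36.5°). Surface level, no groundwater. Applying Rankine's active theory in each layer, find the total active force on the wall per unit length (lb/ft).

K_a1 = tan²(45°−32.6°/2) = 0.2997; K_a2 = tan²(45°−36.5°/2) = 0.2541.
Layer 1: σ at base = K_a1 γ₁ h₁ = 296.7 psf; P₁ = ½×296.7×9.2 = 1365.
Layer 2: σ_v at top = γ₁h₁ = 989.9; σ_h top = K_a2×989.9 = 251.5; σ_h base = K_a2×(989.9+98.1×12.3) = 558.1.
P₂ = ½(251.5+558.1)×12.3 = 4979. Total P_a = 1365+4979 = 6344 lb/ft.

6340 lb/ft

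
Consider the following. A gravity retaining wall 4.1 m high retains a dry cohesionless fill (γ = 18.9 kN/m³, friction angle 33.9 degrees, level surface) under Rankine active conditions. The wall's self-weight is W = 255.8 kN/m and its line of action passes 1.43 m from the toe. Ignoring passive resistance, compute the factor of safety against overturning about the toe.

5.93

K_a = tan²(45° − 33.9°/2) = 0.2839.
P_a = ½K_aγH² = 0.5×0.2839×18.9×4.1² = 45.10 kN/m, acting at H/3 = 1.367 m above the base.
Overturning moment M_o = P_a × H/3 = 45.10 × 1.367 = 61.64.
Resisting moment M_r = W × 1.43 = 255.8 × 1.43 = 365.8.
FS_overturning = M_r/M_o = 365.8/61.64 = 5.935.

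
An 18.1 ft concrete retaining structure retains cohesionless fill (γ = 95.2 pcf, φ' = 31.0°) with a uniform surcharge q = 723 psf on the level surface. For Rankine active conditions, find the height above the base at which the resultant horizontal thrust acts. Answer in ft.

K_a = 0.3201.
Triangular part P₁ = ½K_aγH² = 4992 at H/3 = 6.033 ft; rectangular part P₂ = K_a q H = 4189 at H/2 = 9.050 ft.
ȳ = (P₁·6.033 + P₂·9.050)/(P₁+P₂) = 7.410 ft.

7.41 ft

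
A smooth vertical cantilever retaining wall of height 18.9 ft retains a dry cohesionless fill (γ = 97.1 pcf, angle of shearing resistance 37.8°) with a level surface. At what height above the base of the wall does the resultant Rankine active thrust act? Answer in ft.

6.30 ft

K_a = 0.2400.
The pressure distribution is triangular, so the resultant acts at H/3 above the base = 18.9/3 = 6.300 ft.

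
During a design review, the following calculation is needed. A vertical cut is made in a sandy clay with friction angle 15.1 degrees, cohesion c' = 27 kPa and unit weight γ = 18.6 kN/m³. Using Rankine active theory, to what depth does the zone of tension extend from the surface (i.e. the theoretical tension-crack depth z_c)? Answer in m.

3.79 m

K_a = tan²(45° − 15.1°/2) = 0.5867; √K_a = 0.7659.
The active pressure is zero where K_a γ z = 2c√K_a, so z_c = 2c/(γ√K_a) = 2×27/(18.6×0.7659) = 3.790 m.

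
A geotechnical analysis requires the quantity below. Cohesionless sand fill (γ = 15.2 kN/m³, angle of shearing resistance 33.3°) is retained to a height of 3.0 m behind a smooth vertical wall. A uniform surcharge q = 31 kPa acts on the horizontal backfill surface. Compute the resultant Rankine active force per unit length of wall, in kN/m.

47.0 kN/m

K_a = tan²(45° − φ/2) = 0.2911.
Soil triangle: ½ K_a γ H² = 0.5×0.2911×15.2×3.0² = 19.91 kN/m.
Surcharge rectangle: K_a q H = 0.2911×31×3.0 = 27.08 kN/m.
Total = 19.91 + 27.08 = 46.99 kN/m.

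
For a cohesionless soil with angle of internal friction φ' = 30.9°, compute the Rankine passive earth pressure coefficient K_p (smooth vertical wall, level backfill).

K_p = (1 + sin φ)/(1 − sin φ) = tan²(45° + 30.9°/2) = 3.111.

3.11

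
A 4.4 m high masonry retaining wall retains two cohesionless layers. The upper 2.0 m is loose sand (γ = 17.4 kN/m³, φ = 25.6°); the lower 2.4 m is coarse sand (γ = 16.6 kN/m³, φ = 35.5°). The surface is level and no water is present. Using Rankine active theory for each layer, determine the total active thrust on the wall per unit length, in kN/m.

K_a1 = tan²(45°−25.6°/2) = 0.3966; K_a2 = tan²(45°−35.5°/2) = 0.2653.
Layer 1: σ at base = K_a1 γ₁ h₁ = 13.80 kPa; P₁ = ½×13.80×2.0 = 13.80.
Layer 2: σ_v at top = γ₁h₁ = 34.80; σ_h top = K_a2×34.80 = 9.231; σ_h base = K_a2×(34.80+16.6×2.4) = 19.80.
P₂ = ½(9.231+19.80)×2.4 = 34.84. Total P_a = 13.80+34.84 = 48.64 kN/m.

48.6 kN/m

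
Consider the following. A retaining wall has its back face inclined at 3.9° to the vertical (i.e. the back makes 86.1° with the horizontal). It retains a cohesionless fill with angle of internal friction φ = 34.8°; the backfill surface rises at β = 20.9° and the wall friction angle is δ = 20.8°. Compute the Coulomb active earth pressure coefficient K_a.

K_a = sin²(α+φ) / [sin²α · sin(α−δ) · (1 + √{sin(φ+δ)sin(φ−β) / (sin(α−δ)sin(α+β))})²].
With α = 86.1°, φ = 34.8°, δ = 20.8°, β = 20.9°: K_a = 0.3729.

0.373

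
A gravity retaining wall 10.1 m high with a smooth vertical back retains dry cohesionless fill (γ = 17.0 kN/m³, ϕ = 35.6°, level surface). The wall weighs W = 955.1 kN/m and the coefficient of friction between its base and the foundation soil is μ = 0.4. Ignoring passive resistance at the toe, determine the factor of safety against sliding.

1.67

K_a = tan²(45° − 35.6°/2) = 0.2641.
P_a = ½K_aγH² = 0.5×0.2641×17.0×10.1² = 229.0 kN/m, acting at H/3 = 3.367 m above the base.
FS_sliding = μW / P_a = 0.4×955.1 / 229.0 = 1.668.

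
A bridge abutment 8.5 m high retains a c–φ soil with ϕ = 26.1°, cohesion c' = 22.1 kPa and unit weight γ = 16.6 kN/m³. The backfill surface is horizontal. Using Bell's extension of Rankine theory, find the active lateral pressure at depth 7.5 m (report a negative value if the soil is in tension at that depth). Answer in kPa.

20.9 kPa

K_a = (1 − sin φ)/(1 + sin φ) = 0.3889.
σ_a = K_a γ z − 2c√K_a = 0.3889×16.6×7.5 − 2×22.1×0.6237 = 20.86 kPa.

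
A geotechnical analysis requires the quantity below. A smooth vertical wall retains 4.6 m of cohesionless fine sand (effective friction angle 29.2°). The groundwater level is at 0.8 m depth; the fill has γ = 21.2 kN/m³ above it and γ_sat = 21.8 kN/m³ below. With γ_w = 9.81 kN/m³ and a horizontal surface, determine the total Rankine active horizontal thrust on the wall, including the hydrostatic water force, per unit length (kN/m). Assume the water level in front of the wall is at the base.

K_a = tan²(45° − φ/2) = 0.3442.
γ' = 21.8 − 9.81 = 11.99 kN/m³. Depth below WT = 3.8 m.
σ'_h at WT = K_a γ d_w = 5.838 kPa; at base = 5.838 + K_a γ' × 3.8 = 21.52 kPa.
P₁ (0–0.8 m) = ½×5.838×0.8 = 2.335. P₂ (0.8–4.6 m) = ½(5.838+21.52)×3.8 = 51.98.
P_w = ½ γ_w h₂² = 0.5×9.81×3.8² = 70.83. Total = 2.335+51.98+70.83 = 125.1 kN/m.

125 kN/m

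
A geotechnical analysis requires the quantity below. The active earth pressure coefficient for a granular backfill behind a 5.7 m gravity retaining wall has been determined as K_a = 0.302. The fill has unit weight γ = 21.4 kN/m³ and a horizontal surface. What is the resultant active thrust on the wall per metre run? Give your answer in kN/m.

P = ½ K_a γ H² = 0.5 × 0.302 × 21.4 × 5.7² = 105.0 kN/m.

105 kN/m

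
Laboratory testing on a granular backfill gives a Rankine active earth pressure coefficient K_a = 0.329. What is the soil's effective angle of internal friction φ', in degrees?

K_a = tan²(45° − φ/2) ⇒ 45° − φ/2 = arctan(√0.329) = 29.84°.
φ = 2(45° − 29.84°) = 30.32°.

30.3°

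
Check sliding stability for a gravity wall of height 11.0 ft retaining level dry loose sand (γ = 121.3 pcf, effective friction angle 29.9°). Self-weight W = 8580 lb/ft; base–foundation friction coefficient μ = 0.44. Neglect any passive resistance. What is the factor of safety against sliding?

1.54

K_a = tan²(45° − 29.9°/2) = 0.3347.
P_a = ½K_aγH² = 0.5×0.3347×121.3×11.0² = 2456 lb/ft, acting at H/3 = 3.667 ft above the base.
FS_sliding = μW / P_a = 0.44×8580 / 2456 = 1.537.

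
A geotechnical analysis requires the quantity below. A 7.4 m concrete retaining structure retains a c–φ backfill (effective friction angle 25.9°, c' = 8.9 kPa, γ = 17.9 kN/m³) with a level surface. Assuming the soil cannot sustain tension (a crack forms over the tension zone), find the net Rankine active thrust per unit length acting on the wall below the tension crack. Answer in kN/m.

K_a = 0.3920; √K_a = 0.6261.
Tension-crack depth z_c = 2c/(γ√K_a) = 2×8.9/(17.9×0.6261) = 1.588 m.
σ_a at base = K_a γ H − 2c√K_a = 0.3920×17.9×7.4 − 2×8.9×0.6261 = 40.78 kPa.
P_a = ½ × 40.78 × (H − z_c) = 0.5×40.78×5.812 = 118.5 kN/m.

118 kN/m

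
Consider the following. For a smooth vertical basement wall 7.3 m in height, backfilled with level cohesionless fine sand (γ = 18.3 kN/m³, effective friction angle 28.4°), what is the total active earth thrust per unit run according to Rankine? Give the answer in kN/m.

K_a = tan²(45° − φ/2) = 0.3554.
P_a = ½ K_a γ H² = 0.5 × 0.3554 × 18.3 × 7.3² = 173.3 kN/m.

173 kN/m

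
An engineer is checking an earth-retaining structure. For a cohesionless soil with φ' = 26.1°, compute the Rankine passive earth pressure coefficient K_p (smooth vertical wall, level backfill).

2.57

K_p = (1 + sin φ)/(1 − sin φ) = tan²(45° + 26.1°/2) = 2.571.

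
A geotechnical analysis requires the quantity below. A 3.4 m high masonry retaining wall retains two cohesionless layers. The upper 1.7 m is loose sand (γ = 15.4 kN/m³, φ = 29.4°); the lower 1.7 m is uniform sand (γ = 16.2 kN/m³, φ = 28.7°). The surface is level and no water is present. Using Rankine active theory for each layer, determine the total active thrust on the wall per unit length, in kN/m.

31.4 kN/m

K_a1 = tan²(45°−29.4°/2) = 0.3415; K_a2 = tan²(45°−28.7°/2) = 0.3511.
Layer 1: σ at base = K_a1 γ₁ h₁ = 8.940 kPa; P₁ = ½×8.940×1.7 = 7.599.
Layer 2: σ_v at top = γ₁h₁ = 26.18; σ_h top = K_a2×26.18 = 9.193; σ_h base = K_a2×(26.18+16.2×1.7) = 18.86.
P₂ = ½(9.193+18.86)×1.7 = 23.85. Total P_a = 7.599+23.85 = 31.45 kN/m.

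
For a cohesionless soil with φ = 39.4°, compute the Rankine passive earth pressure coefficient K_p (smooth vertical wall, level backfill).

4.48

K_p = (1 + sin φ)/(1 − sin φ) = tan²(45° + 39.4°/2) = 4.475.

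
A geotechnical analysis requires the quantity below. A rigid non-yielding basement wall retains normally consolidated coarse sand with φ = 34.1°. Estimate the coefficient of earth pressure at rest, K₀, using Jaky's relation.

0.439

K₀ = 1 − sin φ' = 1 − sin 34.1° = 0.4394.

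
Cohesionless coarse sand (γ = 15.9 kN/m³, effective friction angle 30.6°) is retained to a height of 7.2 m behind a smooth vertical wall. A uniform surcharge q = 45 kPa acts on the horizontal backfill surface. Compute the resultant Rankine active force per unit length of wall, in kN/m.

239 kN/m

K_a = tan²(45° − φ/2) = 0.3253.
Soil triangle: ½ K_a γ H² = 0.5×0.3253×15.9×7.2² = 134.1 kN/m.
Surcharge rectangle: K_a q H = 0.3253×45×7.2 = 105.4 kN/m.
Total = 134.1 + 105.4 = 239.5 kN/m.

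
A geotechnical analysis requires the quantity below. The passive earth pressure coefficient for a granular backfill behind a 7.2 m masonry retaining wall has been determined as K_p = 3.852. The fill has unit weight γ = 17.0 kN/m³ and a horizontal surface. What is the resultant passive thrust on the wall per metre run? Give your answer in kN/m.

1700 kN/m

P = ½ K_p γ H² = 0.5 × 3.852 × 17.0 × 7.2² = 1697 kN/m.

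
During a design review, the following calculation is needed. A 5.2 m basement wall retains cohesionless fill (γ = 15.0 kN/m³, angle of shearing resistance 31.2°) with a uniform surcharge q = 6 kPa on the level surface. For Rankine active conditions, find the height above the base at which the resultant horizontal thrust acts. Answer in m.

1.85 m

K_a = 0.3175.
Triangular part P₁ = ½K_aγH² = 64.39 at H/3 = 1.733 m; rectangular part P₂ = K_a q H = 9.906 at H/2 = 2.600 m.
ȳ = (P₁·1.733 + P₂·2.600)/(P₁+P₂) = 1.849 m.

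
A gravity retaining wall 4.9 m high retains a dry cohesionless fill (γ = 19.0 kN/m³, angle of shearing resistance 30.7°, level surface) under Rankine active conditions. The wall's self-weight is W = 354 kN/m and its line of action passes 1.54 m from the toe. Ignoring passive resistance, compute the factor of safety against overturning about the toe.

K_a = tan²(45° − 30.7°/2) = 0.3240.
P_a = ½K_aγH² = 0.5×0.3240×19.0×4.9² = 73.91 kN/m, acting at H/3 = 1.633 m above the base.
Overturning moment M_o = P_a × H/3 = 73.91 × 1.633 = 120.7.
Resisting moment M_r = W × 1.54 = 354 × 1.54 = 545.2.
FS_overturning = M_r/M_o = 545.2/120.7 = 4.516.

4.52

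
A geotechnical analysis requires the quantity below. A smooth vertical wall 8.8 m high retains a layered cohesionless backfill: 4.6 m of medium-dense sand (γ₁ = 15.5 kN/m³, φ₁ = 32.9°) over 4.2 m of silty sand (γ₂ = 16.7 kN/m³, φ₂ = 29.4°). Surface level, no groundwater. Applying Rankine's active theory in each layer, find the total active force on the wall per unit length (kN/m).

K_a1 = tan²(45°−32.9°/2) = 0.2960; K_a2 = tan²(45°−29.4°/2) = 0.3415.
Layer 1: σ at base = K_a1 γ₁ h₁ = 21.11 kPa; P₁ = ½×21.11×4.6 = 48.55.
Layer 2: σ_v at top = γ₁h₁ = 71.30; σ_h top = K_a2×71.30 = 24.35; σ_h base = K_a2×(71.30+16.7×4.2) = 48.30.
P₂ = ½(24.35+48.30)×4.2 = 152.6. Total P_a = 48.55+152.6 = 201.1 kN/m.

201 kN/m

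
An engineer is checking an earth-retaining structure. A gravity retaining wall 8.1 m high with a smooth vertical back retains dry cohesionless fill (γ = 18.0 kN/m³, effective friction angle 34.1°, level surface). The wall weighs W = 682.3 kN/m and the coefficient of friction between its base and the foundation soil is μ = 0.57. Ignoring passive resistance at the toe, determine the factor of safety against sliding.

2.34

K_a = tan²(45° − 34.1°/2) = 0.2815.
P_a = ½K_aγH² = 0.5×0.2815×18.0×8.1² = 166.2 kN/m, acting at H/3 = 2.700 m above the base.
FS_sliding = μW / P_a = 0.57×682.3 / 166.2 = 2.339.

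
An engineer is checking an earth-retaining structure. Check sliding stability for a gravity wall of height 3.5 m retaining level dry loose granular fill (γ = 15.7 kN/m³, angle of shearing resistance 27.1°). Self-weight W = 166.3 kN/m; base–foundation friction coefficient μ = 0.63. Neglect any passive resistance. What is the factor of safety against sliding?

K_a = tan²(45° − 27.1°/2) = 0.3741.
P_a = ½K_aγH² = 0.5×0.3741×15.7×3.5² = 35.97 kN/m, acting at H/3 = 1.167 m above the base.
FS_sliding = μW / P_a = 0.63×166.3 / 35.97 = 2.913.

2.91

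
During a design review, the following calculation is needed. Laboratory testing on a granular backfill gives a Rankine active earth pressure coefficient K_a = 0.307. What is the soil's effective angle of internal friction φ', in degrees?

K_a = tan²(45° − φ/2) ⇒ 45° − φ/2 = arctan(√0.307) = 28.99°.
φ = 2(45° − 28.99°) = 32.02°.

32.0°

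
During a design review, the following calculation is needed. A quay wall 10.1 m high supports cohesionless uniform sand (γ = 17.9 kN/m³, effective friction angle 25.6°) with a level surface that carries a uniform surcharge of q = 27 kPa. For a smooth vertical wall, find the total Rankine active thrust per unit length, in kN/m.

470 kN/m

K_a = tan²(45° − φ/2) = 0.3966.
Soil triangle: ½ K_a γ H² = 0.5×0.3966×17.9×10.1² = 362.1 kN/m.
Surcharge rectangle: K_a q H = 0.3966×27×10.1 = 108.1 kN/m.
Total = 362.1 + 108.1 = 470.2 kN/m.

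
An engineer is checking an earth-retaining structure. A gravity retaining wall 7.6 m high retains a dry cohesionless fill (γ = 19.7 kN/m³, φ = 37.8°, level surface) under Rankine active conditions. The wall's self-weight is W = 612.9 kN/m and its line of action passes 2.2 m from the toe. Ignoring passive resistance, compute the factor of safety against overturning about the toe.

3.90

K_a = tan²(45° − 37.8°/2) = 0.2400.
P_a = ½K_aγH² = 0.5×0.2400×19.7×7.6² = 136.5 kN/m, acting at H/3 = 2.533 m above the base.
Overturning moment M_o = P_a × H/3 = 136.5 × 2.533 = 345.9.
Resisting moment M_r = W × 2.2 = 612.9 × 2.2 = 1348.
FS_overturning = M_r/M_o = 1348/345.9 = 3.898.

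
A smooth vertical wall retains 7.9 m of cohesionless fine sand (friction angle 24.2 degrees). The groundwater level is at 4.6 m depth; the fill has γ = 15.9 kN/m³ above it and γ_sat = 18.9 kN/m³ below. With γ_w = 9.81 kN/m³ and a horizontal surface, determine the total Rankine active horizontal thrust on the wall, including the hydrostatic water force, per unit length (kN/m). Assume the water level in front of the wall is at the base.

246 kN/m

K_a = tan²(45° − φ/2) = 0.4185.
γ' = 18.9 − 9.81 = 9.090 kN/m³. Depth below WT = 3.3 m.
σ'_h at WT = K_a γ d_w = 30.61 kPa; at base = 30.61 + K_a γ' × 3.3 = 43.16 kPa.
P₁ (0–4.6 m) = ½×30.61×4.6 = 70.40. P₂ (4.6–7.9 m) = ½(30.61+43.16)×3.3 = 121.7.
P_w = ½ γ_w h₂² = 0.5×9.81×3.3² = 53.42. Total = 70.40+121.7+53.42 = 245.5 kN/m.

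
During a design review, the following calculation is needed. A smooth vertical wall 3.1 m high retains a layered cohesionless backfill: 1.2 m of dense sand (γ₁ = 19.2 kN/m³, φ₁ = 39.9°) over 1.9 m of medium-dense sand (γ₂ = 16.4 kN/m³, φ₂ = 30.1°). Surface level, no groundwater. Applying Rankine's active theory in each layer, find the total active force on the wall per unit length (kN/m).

27.4 kN/m

K_a1 = tan²(45°−39.9°/2) = 0.2184; K_a2 = tan²(45°−30.1°/2) = 0.3320.
Layer 1: σ at base = K_a1 γ₁ h₁ = 5.033 kPa; P₁ = ½×5.033×1.2 = 3.020.
Layer 2: σ_v at top = γ₁h₁ = 23.04; σ_h top = K_a2×23.04 = 7.649; σ_h base = K_a2×(23.04+16.4×1.9) = 17.99.
P₂ = ½(7.649+17.99)×1.9 = 24.36. Total P_a = 3.020+24.36 = 27.38 kN/m.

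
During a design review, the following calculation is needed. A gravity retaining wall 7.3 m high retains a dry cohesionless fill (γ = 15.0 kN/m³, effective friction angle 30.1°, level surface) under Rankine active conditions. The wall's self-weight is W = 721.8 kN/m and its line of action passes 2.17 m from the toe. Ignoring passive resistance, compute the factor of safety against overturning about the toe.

K_a = tan²(45° − 30.1°/2) = 0.3320.
P_a = ½K_aγH² = 0.5×0.3320×15.0×7.3² = 132.7 kN/m, acting at H/3 = 2.433 m above the base.
Overturning moment M_o = P_a × H/3 = 132.7 × 2.433 = 322.9.
Resisting moment M_r = W × 2.17 = 721.8 × 2.17 = 1566.
FS_overturning = M_r/M_o = 1566/322.9 = 4.851.

4.85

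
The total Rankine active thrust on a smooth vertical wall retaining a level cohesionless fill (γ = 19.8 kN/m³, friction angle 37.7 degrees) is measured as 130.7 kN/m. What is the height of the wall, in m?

K_a = 0.2411. P_a = ½ K_a γ H² ⇒ H = √(2P_a/(K_a γ)).
H = √(2×130.7/(0.2411×19.8)) = 7.400 m.

7.40 m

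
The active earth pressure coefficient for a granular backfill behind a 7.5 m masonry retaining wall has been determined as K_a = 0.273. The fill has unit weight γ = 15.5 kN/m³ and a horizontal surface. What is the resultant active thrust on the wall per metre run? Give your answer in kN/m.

P = ½ K_a γ H² = 0.5 × 0.273 × 15.5 × 7.5² = 119.0 kN/m.

119 kN/m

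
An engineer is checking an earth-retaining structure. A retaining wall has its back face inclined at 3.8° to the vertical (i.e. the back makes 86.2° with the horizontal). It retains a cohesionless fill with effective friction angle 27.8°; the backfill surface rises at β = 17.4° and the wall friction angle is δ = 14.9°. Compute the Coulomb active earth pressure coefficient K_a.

0.475

K_a = sin²(α+φ) / [sin²α · sin(α−δ) · (1 + √{sin(φ+δ)sin(φ−β) / (sin(α−δ)sin(α+β))})²].
With α = 86.2°, φ = 27.8°, δ = 14.9°, β = 17.4°: K_a = 0.4752.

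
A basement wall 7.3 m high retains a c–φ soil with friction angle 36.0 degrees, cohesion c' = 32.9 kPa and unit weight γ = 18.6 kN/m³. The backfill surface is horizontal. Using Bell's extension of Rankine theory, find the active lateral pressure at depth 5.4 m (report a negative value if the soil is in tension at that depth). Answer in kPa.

-7.45 kPa

K_a = (1 − sin φ)/(1 + sin φ) = 0.2596.
σ_a = K_a γ z − 2c√K_a = 0.2596×18.6×5.4 − 2×32.9×0.5095 = -7.451 kPa.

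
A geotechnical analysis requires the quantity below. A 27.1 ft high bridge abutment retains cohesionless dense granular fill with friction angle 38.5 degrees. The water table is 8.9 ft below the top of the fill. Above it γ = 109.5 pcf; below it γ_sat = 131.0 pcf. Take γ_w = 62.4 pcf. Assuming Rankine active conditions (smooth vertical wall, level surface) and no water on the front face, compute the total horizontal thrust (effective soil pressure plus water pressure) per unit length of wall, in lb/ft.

18100 lb/ft

K_a = tan²(45° − φ/2) = 0.2327.
γ' = 131.0 − 62.4 = 68.60 pcf. Depth below WT = 18.2 ft.
σ'_h at WT = K_a γ d_w = 226.7 psf; at base = 226.7 + K_a γ' × 18.2 = 517.2 psf.
P₁ (0–8.9 ft) = ½×226.7×8.9 = 1009. P₂ (8.9–27.1 ft) = ½(226.7+517.2)×18.2 = 6770.
P_w = ½ γ_w h₂² = 0.5×62.4×18.2² = 10330. Total = 1009+6770+10330 = 18110 lb/ft.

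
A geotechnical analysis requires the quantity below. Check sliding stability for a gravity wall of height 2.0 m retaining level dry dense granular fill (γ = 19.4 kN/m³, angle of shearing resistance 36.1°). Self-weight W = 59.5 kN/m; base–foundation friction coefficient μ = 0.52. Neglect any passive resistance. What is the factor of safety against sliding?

3.08

K_a = tan²(45° − 36.1°/2) = 0.2585.
P_a = ½K_aγH² = 0.5×0.2585×19.4×2.0² = 10.03 kN/m, acting at H/3 = 0.6667 m above the base.
FS_sliding = μW / P_a = 0.52×59.5 / 10.03 = 3.085.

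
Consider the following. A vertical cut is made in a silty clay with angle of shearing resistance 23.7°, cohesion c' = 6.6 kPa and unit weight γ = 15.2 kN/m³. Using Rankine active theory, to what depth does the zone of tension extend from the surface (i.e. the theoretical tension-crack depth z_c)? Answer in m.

K_a = tan²(45° − 23.7°/2) = 0.4266; √K_a = 0.6531.
The active pressure is zero where K_a γ z = 2c√K_a, so z_c = 2c/(γ√K_a) = 2×6.6/(15.2×0.6531) = 1.330 m.

1.33 m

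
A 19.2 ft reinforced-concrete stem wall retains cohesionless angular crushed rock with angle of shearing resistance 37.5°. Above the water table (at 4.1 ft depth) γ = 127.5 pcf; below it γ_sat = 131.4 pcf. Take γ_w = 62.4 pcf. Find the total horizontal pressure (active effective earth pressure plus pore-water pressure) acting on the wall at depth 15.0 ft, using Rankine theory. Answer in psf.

K_a = (1 − sin φ)/(1 + sin φ) = 0.2432.
γ' = 131.4 − 62.4 = 69.00 pcf.
Effective vertical stress at 15.0 ft: σ'_v = 127.5×4.1 + 69.00×10.9 = 1275 psf.
σ'_h = K_a σ'_v = 0.2432 × 1275 = 310.0 psf; u = γ_w × 10.9 = 680.2 psf.
Total σ_h = 310.0 + 680.2 = 990.2 psf.

990 psf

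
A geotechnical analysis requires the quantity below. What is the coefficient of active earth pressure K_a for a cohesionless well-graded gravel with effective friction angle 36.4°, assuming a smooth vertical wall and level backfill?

0.255

K_a = (1 − sin φ)/(1 + sin φ) = (1 − sin 36.4°)/(1 + sin 36.4°) = 0.2552.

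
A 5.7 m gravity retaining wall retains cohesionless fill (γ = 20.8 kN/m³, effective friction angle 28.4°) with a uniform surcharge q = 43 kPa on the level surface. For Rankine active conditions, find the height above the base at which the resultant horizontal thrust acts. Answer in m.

2.30 m

K_a = 0.3554.
Triangular part P₁ = ½K_aγH² = 120.1 at H/3 = 1.900 m; rectangular part P₂ = K_a q H = 87.10 at H/2 = 2.850 m.
ȳ = (P₁·1.900 + P₂·2.850)/(P₁+P₂) = 2.299 m.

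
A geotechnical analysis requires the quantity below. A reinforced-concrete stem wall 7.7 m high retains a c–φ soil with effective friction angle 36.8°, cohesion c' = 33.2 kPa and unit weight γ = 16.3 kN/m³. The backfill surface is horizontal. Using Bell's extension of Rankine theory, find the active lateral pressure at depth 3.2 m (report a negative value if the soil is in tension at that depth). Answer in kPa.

-20.2 kPa

K_a = (1 − sin φ)/(1 + sin φ) = 0.2508.
σ_a = K_a γ z − 2c√K_a = 0.2508×16.3×3.2 − 2×33.2×0.5008 = -20.17 kPa.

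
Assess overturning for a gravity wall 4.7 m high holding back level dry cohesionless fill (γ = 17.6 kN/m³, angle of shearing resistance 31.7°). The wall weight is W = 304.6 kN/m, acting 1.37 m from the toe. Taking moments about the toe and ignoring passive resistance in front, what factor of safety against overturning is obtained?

4.40

K_a = tan²(45° − 31.7°/2) = 0.3111.
P_a = ½K_aγH² = 0.5×0.3111×17.6×4.7² = 60.47 kN/m, acting at H/3 = 1.567 m above the base.
Overturning moment M_o = P_a × H/3 = 60.47 × 1.567 = 94.74.
Resisting moment M_r = W × 1.37 = 304.6 × 1.37 = 417.3.
FS_overturning = M_r/M_o = 417.3/94.74 = 4.405.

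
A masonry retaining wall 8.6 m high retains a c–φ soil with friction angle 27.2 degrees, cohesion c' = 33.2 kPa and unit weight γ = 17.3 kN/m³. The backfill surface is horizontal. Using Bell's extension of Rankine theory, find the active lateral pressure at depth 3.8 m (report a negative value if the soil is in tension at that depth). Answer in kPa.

-16.0 kPa

K_a = (1 − sin φ)/(1 + sin φ) = 0.3726.
σ_a = K_a γ z − 2c√K_a = 0.3726×17.3×3.8 − 2×33.2×0.6104 = -16.04 kPa.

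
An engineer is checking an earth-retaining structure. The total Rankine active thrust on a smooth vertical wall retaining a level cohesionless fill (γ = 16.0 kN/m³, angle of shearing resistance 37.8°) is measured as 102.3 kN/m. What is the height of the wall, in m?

K_a = 0.2400. P_a = ½ K_a γ H² ⇒ H = √(2P_a/(K_a γ)).
H = √(2×102.3/(0.2400×16.0)) = 7.299 m.

7.30 m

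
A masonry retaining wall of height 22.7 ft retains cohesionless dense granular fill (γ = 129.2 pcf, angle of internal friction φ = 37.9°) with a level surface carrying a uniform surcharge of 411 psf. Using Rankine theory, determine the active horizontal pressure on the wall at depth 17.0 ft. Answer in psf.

K_a = (1 − sin φ)/(1 + sin φ) = 0.2389.
σ_v = γz + q = 129.2 × 17.0 + 411 = 2607 psf.
σ_h = K_a σ_v = 0.2389 × 2607 = 623.0 psf.

623 psf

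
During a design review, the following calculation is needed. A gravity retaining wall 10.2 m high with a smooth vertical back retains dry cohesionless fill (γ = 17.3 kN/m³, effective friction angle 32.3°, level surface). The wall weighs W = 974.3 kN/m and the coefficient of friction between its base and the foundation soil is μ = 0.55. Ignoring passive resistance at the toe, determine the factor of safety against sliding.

1.96

K_a = tan²(45° − 32.3°/2) = 0.3035.
P_a = ½K_aγH² = 0.5×0.3035×17.3×10.2² = 273.1 kN/m, acting at H/3 = 3.400 m above the base.
FS_sliding = μW / P_a = 0.55×974.3 / 273.1 = 1.962.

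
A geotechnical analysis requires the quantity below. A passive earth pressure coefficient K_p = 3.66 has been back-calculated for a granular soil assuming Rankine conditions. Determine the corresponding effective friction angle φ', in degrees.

K_p = (1+sin φ)/(1−sin φ) ⇒ sin φ = (K_p − 1)/(K_p + 1) = 0.5708.
φ = arcsin(0.5708) = 34.81°.

34.8°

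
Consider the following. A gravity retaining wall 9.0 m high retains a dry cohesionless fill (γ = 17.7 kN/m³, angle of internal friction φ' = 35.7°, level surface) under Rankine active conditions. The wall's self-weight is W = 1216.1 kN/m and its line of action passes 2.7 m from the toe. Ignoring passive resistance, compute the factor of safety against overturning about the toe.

K_a = tan²(45° − 35.7°/2) = 0.2630.
P_a = ½K_aγH² = 0.5×0.2630×17.7×9.0² = 188.5 kN/m, acting at H/3 = 3.000 m above the base.
Overturning moment M_o = P_a × H/3 = 188.5 × 3.000 = 565.6.
Resisting moment M_r = W × 2.7 = 1216.1 × 2.7 = 3283.
FS_overturning = M_r/M_o = 3283/565.6 = 5.806.

5.81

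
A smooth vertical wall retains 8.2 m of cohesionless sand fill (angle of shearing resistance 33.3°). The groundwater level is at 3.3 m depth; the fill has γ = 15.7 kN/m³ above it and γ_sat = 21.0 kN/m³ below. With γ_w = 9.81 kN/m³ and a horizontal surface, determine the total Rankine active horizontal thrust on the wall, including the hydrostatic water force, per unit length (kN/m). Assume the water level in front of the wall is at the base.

256 kN/m

K_a = tan²(45° − φ/2) = 0.2911.
γ' = 21.0 − 9.81 = 11.19 kN/m³. Depth below WT = 4.9 m.
σ'_h at WT = K_a γ d_w = 15.08 kPa; at base = 15.08 + K_a γ' × 4.9 = 31.05 kPa.
P₁ (0–3.3 m) = ½×15.08×3.3 = 24.89. P₂ (3.3–8.2 m) = ½(15.08+31.05)×4.9 = 113.0.
P_w = ½ γ_w h₂² = 0.5×9.81×4.9² = 117.8. Total = 24.89+113.0+117.8 = 255.7 kN/m.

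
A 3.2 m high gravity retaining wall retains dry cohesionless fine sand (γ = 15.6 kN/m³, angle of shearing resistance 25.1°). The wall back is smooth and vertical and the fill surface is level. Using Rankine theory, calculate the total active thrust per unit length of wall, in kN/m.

K_a = tan²(45° − φ/2) = 0.4043.
P_a = ½ K_a γ H² = 0.5 × 0.4043 × 15.6 × 3.2² = 32.29 kN/m.

32.3 kN/m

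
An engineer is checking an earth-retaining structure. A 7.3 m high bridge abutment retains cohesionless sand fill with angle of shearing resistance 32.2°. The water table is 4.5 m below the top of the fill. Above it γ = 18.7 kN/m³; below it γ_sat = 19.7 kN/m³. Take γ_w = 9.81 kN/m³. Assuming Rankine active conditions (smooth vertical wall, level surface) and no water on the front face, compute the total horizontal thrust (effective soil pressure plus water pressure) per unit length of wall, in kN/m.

K_a = tan²(45° − φ/2) = 0.3047.
γ' = 19.7 − 9.81 = 9.890 kN/m³. Depth below WT = 2.8 m.
σ'_h at WT = K_a γ d_w = 25.64 kPa; at base = 25.64 + K_a γ' × 2.8 = 34.08 kPa.
P₁ (0–4.5 m) = ½×25.64×4.5 = 57.70. P₂ (4.5–7.3 m) = ½(25.64+34.08)×2.8 = 83.62.
P_w = ½ γ_w h₂² = 0.5×9.81×2.8² = 38.46. Total = 57.70+83.62+38.46 = 179.8 kN/m.

180 kN/m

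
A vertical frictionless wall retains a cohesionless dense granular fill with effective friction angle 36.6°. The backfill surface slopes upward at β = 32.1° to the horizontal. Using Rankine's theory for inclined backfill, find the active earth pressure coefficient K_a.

0.437

K_a = cos β · (cos β − √(cos²β − cos²φ)) / (cos β + √(cos²β − cos²φ)).
cos β = 0.8471, cos φ = 0.8028, √(cos²β − cos²φ) = 0.2704.
K_a = 0.8471 × (0.8471 − 0.2704)/(0.8471 + 0.2704) = 0.4372.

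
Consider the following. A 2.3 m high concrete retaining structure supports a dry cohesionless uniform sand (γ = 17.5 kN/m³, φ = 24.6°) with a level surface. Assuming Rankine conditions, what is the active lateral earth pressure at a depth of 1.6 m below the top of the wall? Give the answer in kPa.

11.5 kPa

K_a = (1 − sin φ)/(1 + sin φ) = 0.4121.
σ_h = K_a γ z = 0.4121 × 17.5 × 1.6 = 11.54 kPa.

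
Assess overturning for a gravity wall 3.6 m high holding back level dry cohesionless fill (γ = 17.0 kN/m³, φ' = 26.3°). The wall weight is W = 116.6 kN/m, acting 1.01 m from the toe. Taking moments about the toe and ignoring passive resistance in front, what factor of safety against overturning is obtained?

2.31

K_a = tan²(45° − 26.3°/2) = 0.3859.
P_a = ½K_aγH² = 0.5×0.3859×17.0×3.6² = 42.51 kN/m, acting at H/3 = 1.200 m above the base.
Overturning moment M_o = P_a × H/3 = 42.51 × 1.200 = 51.02.
Resisting moment M_r = W × 1.01 = 116.6 × 1.01 = 117.8.
FS_overturning = M_r/M_o = 117.8/51.02 = 2.308.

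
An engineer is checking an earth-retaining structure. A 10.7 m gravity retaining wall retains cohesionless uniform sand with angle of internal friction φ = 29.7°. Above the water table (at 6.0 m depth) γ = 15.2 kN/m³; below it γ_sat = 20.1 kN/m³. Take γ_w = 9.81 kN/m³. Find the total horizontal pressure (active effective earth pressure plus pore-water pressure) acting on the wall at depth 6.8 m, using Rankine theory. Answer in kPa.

41.4 kPa

K_a = (1 − sin φ)/(1 + sin φ) = 0.3374.
γ' = 20.1 − 9.81 = 10.29 kN/m³.
Effective vertical stress at 6.8 m: σ'_v = 15.2×6.0 + 10.29×0.800 = 99.43 kPa.
σ'_h = K_a σ'_v = 0.3374 × 99.43 = 33.55 kPa; u = γ_w × 0.800 = 7.848 kPa.
Total σ_h = 33.55 + 7.848 = 41.39 kPa.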